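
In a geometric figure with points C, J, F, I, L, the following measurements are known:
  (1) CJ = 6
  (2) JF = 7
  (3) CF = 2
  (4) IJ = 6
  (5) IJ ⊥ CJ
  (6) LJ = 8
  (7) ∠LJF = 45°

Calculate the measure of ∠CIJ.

Step 1: By the law of cosines on triangle IJC: IC² = 6² + 6² − 2·6·6·cos(90°) = 72, so IC = 6·√2.
Step 2: By the inverse law of cosines on triangle CIJ: cos(∠CIJ) = ((6·√2)² + 6² − 6²) / (2·6·√2·6) = 72/101.82 = 0.7071, so ∠CIJ = 45°.

Therefore, the measure of angle ∠CIJ = 45°.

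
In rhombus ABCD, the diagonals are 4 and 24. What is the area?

The diagonals of a rhombus divide it into four right triangles.
Each triangle has legs 4/ 2 = 2 and 24/2 = 12, so each has area (1/2)*2*12 = 12.
Four such triangles give total area = (d1 * d2) / 2 = 48.

48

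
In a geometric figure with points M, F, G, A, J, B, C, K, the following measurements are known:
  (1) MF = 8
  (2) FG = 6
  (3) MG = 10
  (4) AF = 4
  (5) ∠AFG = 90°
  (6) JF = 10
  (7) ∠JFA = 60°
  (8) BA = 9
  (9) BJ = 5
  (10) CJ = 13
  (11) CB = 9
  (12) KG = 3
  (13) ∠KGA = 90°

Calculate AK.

Step 1: By the law of cosines on triangle GFA: GA² = 6² + 4² − 2·6·4·cos(90°) = 52, so GA = 2·√13.
Step 2: By the law of cosines on triangle AGK: AK² = (2·√13)² + 3² − 2·2·√13·3·cos(90°) = 61, so AK = √61.

Therefore, the length of AK = √61.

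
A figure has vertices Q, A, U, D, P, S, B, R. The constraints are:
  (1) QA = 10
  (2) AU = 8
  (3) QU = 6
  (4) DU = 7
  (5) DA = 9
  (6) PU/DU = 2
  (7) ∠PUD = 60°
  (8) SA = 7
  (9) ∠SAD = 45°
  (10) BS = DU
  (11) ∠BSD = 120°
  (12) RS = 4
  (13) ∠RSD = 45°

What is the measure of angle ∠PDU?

From the given relations: PU = 2·DU = 2·7 = 14.
Step 1: By the law of cosines on triangle DUP: DP² = 7² + 14² − 2·7·14·cos(60°) = 147, so DP = 7·√3.
Step 2: By the inverse law of cosines on triangle PDU: cos(∠PDU) = ((7·√3)² + 7² − 14²) / (2·7·√3·7) = 0/169.74 = 0, so ∠PDU = 90°.

Therefore, the measure of angle ∠PDU = 90°.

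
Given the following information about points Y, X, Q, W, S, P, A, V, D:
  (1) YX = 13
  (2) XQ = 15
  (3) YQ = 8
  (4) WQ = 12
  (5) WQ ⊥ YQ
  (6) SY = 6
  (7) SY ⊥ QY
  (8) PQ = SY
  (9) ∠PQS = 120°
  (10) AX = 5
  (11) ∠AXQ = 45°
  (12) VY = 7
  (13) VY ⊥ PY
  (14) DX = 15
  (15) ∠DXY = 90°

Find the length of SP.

From the given relations: PQ = SY = 6.
Step 1: By the law of cosines on triangle SYQ: SQ² = 6² + 8² − 2·6·8·cos(90°) = 100, so SQ = 10.
Step 2: By the law of cosines on triangle SQP: SP² = 10² + 6² − 2·10·6·cos(120°) = 196, so SP = 14.

Therefore, the length of SP = 14.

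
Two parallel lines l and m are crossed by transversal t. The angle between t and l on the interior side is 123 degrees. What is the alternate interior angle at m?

Alternate interior angles lie on opposite sides of the transversal, between the parallel lines.
By the alternate interior angle theorem, they are equal: 123 degrees.

123 degrees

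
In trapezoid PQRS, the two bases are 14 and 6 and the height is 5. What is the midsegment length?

midsegment = (14 + 6) / 2 = 20 / 2 = 10

10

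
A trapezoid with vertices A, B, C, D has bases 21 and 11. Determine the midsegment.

The midsegment of a trapezoid = (base1 + base2) / 2
midsegment = (21 + 11) / 2
midsegment = 32 / 2
midsegment = 16

16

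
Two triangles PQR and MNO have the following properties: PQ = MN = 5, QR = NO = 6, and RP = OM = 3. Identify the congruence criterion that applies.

Consider the given information: PQ = MN = 5, QR = NO = 6, and RP = OM = 3
This is not ASA or AAS: ASA requires two angles and the side between them. AAS requires two angles and a non-included side.
The correct criterion is SSS. All three pairs of corresponding sides are equal (Side-Side-Side).

SSS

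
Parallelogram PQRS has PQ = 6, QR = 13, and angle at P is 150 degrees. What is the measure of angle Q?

Consecutive angles are supplementary: angle Q = 180 - 150 = 30 degrees.

30 degrees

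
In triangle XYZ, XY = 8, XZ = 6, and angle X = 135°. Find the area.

When two sides and the included angle are known, the area formula is (1/2)ab sin(C).
The height from one side to the opposite vertex is 6 sin(135°) = 3*sqrt(2).
Area = (1/2) * 8 * 3*sqrt(2) = 12*sqrt(2).

12*sqrt(2)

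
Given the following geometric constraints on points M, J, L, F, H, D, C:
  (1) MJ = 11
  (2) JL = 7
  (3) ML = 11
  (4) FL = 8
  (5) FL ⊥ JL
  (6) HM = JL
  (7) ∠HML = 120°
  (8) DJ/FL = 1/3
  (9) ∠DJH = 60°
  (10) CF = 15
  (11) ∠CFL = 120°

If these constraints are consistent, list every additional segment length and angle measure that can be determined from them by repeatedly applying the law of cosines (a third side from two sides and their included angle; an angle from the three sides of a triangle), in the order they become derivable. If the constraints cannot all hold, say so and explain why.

The constraints are consistent. Derivable facts, in order:
After 1 step:
- JF = √113
- LC ≈ 20.22
- LH ≈ 15.72
- ∠JLM = 71.45°
- ∠JML = 37.11°
- ∠LJM = 71.45°
After 2 steps:
- ∠CLF = 39.97°
- ∠FCL = 20.03°
- ∠FJL = 48.81°
- ∠HLM = 22.69°
- ∠JFL = 41.19°
- ∠LHM = 37.31°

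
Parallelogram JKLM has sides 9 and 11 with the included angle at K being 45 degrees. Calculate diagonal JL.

Law of cosines: d^2 = 9^2 + 11^2 - 2(9)(11)cos(45°) = 202 - 99*sqrt(2), so d = sqrt(202 - 99*sqrt(2)).

sqrt(202 - 99*sqrt(2))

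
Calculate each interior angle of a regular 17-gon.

Each interior angle of a regular n-gon is (n - 2) * 180 / n.
For n = 17: (17 - 2) * 180 / 17 = 2700/17 = 2700/17 degrees.

2700/17 degrees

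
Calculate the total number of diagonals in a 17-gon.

Each of the 17 vertices connects to 14 non-adjacent vertices via diagonals.
Total connections = 17 × 14 = 238, but each diagonal is counted twice.
Number of diagonals = 238 / 2 = 119.

119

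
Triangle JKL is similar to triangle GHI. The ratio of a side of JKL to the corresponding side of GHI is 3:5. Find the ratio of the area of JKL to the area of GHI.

Area ratio = (side ratio)^2 = (3/5)^2 = 9:25.

9:25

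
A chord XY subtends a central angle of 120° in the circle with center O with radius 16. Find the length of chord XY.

Chord length = 2r sin(θ/2)
= 2 × 16 × sin(120°/2)
= 2 × 16 × sin(60°)
= 16*sqrt(3)

16*sqrt(3)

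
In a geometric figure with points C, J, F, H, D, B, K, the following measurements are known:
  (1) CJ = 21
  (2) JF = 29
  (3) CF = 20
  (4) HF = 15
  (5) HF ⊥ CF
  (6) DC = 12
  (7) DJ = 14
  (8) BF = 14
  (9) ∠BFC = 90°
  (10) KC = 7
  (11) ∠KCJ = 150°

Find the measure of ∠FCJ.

Step 1: By the inverse law of cosines on triangle FCJ: cos(∠FCJ) = (20² + 21² − 29²) / (2·20·21) = 0/840 = 0, so ∠FCJ = 90°.

Therefore, the measure of angle ∠FCJ = 90°.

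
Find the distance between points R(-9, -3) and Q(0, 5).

d = sqrt((9)^2 + (8)^2) = sqrt(145)

sqrt(145)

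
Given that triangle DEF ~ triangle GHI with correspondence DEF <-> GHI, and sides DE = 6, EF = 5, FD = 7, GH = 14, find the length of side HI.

Since the triangles are similar, the ratio of corresponding sides is constant.
Scale factor k = GH / DE = 14 / 6 = 7/3
HI = k * EF = 7/3 * 5 = 35/3

35/3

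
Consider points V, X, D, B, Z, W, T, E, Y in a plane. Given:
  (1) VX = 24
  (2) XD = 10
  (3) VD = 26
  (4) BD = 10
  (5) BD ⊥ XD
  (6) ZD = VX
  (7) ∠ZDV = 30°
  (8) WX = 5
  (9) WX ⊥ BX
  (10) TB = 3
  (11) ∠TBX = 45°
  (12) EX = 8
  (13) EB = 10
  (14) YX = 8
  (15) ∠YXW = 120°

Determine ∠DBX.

Step 1: By the law of cosines on triangle BDX: BX² = 10² + 10² − 2·10·10·cos(90°) = 200, so BX = 10·√2.
Step 2: By the inverse law of cosines on triangle DBX: cos(∠DBX) = (10² + (10·√2)² − 10²) / (2·10·10·√2) = 200/282.84 = 0.7071, so ∠DBX = 45°.

Therefore, the measure of angle ∠DBX = 45°.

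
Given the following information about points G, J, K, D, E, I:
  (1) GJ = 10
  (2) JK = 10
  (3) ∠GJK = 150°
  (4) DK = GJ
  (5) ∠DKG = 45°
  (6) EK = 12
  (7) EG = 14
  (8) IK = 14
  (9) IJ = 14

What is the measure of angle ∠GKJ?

Step 1: By the law of cosines on triangle KJG: KG² = 10² + 10² − 2·10·10·cos(150°) = 373.21, so KG ≈ 19.32.
Step 2: By the inverse law of cosines on triangle GKJ: cos(∠GKJ) = (19.32² + 10² − 10²) / (2·19.32·10) = 373.21/386.37 = 0.9659, so ∠GKJ = 15°.

Therefore, the measure of angle ∠GKJ = 15°.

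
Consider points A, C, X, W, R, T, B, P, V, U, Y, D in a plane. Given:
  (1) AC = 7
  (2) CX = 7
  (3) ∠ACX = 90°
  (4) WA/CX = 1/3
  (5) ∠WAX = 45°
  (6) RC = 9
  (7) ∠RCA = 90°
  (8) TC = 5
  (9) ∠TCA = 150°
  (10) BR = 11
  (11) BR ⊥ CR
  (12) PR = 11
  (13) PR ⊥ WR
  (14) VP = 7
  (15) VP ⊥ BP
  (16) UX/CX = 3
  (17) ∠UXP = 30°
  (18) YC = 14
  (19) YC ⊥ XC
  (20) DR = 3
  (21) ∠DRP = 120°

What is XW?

From the given relations: WA = 1/3·CX = 1/3·7 ≈ 2.33.
Step 1: By the law of cosines on triangle XCA: XA² = 7² + 7² − 2·7·7·cos(90°) = 98, so XA = 7·√2.
Step 2: By the law of cosines on triangle XAW: XW² = (7·√2)² + 2.33² − 2·7·√2·2.33·cos(45°) = 70.78, so XW = 7/3·√13.

Therefore, the length of XW = 7/3·√13.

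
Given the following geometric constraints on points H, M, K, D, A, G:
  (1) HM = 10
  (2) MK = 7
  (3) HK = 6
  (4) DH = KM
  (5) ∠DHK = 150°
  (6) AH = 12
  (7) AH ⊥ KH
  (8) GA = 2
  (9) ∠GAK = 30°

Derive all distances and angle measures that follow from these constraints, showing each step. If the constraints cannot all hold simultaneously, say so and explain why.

The constraints are consistent.

From the given relations:
  DH = KM = 7

Step 1: From KH = 6, HD = 7, and ∠KHD = 150°, by the law of cosines:
  KD² = KH² + HD² - 2·KH·HD·cos(150°) = 36 + 49 + 72.75 = 157.7
  KD ≈ 12.56

Step 2: From KH = 6, HA = 12, and ∠KHA = 90°, by the law of cosines:
  KA² = KH² + HA² - 2·KH·HA·cos(90°) = 36 + 144 - 0 = 180
  KA = 6·√5

Step 3: From HK = 6, HM = 10, KM = 7, by the inverse law of cosines:
  cos(∠KHM) = (HK² + HM² - KM²) / (2·HK·HM)
  ∠KHM = 43.53°

Step 4: From MH = 10, MK = 7, HK = 6, by the inverse law of cosines:
  cos(∠HMK) = (MH² + MK² - HK²) / (2·MH·MK)
  ∠HMK = 36.18°

Step 5: From KH = 6, KM = 7, HM = 10, by the inverse law of cosines:
  cos(∠HKM) = (KH² + KM² - HM²) / (2·KH·KM)
  ∠HKM = 100.29°

Step 6: From KA = 6·√5, AG = 2, and ∠KAG = 30°, by the law of cosines:
  KG² = KA² + AG² - 2·KA·AG·cos(30°) = 180 + 4 - 46.48 = 137.5
  KG ≈ 11.73

Step 7: From KA = 6·√5, KH = 6, AH = 12, by the inverse law of cosines:
  cos(∠AKH) = (KA² + KH² - AH²) / (2·KA·KH)
  ∠AKH = 63.43°

Step 8: From KD = 12.56, KH = 6, DH = 7, by the inverse law of cosines:
  cos(∠DKH) = (KD² + KH² - DH²) / (2·KD·KH)
  ∠DKH = 16.18°

Step 9: From DH = 7, DK = 12.56, HK = 6, by the inverse law of cosines:
  cos(∠HDK) = (DH² + DK² - HK²) / (2·DH·DK)
  ∠HDK = 13.82°

Step 10: From AH = 12, AK = 6·√5, HK = 6, by the inverse law of cosines:
  cos(∠HAK) = (AH² + AK² - HK²) / (2·AH·AK)
  ∠HAK = 26.57°

Step 11: From KA = 6·√5, KG = 11.73, AG = 2, by the inverse law of cosines:
  cos(∠AKG) = (KA² + KG² - AG²) / (2·KA·KG)
  ∠AKG = 4.89°

Step 12: From GA = 2, GK = 11.73, AK = 6·√5, by the inverse law of cosines:
  cos(∠AGK) = (GA² + GK² - AK²) / (2·GA·GK)
  ∠AGK = 145.11°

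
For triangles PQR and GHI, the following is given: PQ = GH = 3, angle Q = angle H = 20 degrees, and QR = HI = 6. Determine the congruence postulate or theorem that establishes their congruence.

The given information provides:
PQ = GH = 3, angle Q = angle H = 20 degrees, and QR = HI = 6
This matches the SAS congruence theorem.
Two pairs of corresponding sides and the included angle are equal (Side-Angle-Side).

SAS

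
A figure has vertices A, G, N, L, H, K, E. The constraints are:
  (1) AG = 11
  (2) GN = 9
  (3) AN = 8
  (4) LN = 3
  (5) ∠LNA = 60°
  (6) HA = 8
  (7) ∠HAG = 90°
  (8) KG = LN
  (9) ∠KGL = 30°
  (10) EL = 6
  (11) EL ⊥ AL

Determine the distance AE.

Step 1: By the law of cosines on triangle LNA: LA² = 3² + 8² − 2·3·8·cos(60°) = 49, so LA = 7.
Step 2: By the law of cosines on triangle ALE: AE² = 7² + 6² − 2·7·6·cos(90°) = 85, so AE = √85.

Therefore, the length of AE = √85.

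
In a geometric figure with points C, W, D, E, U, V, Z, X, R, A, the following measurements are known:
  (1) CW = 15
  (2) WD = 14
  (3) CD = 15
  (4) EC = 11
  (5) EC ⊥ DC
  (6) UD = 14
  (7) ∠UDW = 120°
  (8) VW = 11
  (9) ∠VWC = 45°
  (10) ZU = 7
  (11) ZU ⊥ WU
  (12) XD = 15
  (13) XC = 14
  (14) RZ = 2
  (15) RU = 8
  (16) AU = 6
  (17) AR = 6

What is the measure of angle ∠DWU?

Step 1: By the law of cosines on triangle WDU: WU² = 14² + 14² − 2·14·14·cos(120°) = 588, so WU = 14·√3.
Step 2: By the inverse law of cosines on triangle DWU: cos(∠DWU) = (14² + (14·√3)² − 14²) / (2·14·14·√3) = 588/678.96 = 0.866, so ∠DWU = 30°.

Therefore, the measure of angle ∠DWU = 30°.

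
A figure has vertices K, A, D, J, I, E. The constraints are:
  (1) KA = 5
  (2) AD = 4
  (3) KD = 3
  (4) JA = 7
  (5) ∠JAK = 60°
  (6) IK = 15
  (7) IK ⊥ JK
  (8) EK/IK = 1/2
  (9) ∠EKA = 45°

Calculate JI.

Step 1: By the law of cosines on triangle JAK: JK² = 7² + 5² − 2·7·5·cos(60°) = 39, so JK = √39.
Step 2: By the law of cosines on triangle JKI: JI² = √39² + 15² − 2·√39·15·cos(90°) = 264, so JI = 2·√66.

Therefore, the length of JI = 2·√66.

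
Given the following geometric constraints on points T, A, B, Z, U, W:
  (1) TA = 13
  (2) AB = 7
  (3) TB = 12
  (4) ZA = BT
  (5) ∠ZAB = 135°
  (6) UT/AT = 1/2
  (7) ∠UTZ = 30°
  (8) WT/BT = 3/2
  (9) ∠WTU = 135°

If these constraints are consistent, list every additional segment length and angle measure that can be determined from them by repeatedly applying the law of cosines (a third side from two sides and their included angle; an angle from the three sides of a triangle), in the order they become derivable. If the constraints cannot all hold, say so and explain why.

The constraints are consistent. Derivable facts, in order:
After 1 step:
- BZ ≈ 17.66
- UW ≈ 23.06
- ∠ABT = 81.79°
- ∠ATB = 32.2°
- ∠BAT = 66.01°
After 2 steps:
- ∠ABZ = 28.72°
- ∠AZB = 16.28°
- ∠TUW = 33.5°
- ∠TWU = 11.5°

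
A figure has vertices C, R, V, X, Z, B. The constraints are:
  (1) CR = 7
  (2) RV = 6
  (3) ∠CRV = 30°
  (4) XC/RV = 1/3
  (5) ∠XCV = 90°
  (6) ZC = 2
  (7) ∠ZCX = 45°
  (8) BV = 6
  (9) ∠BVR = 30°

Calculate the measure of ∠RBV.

Step 1: By the law of cosines on triangle BVR: BR² = 6² + 6² − 2·6·6·cos(30°) = 9.65, so BR ≈ 3.11.
Step 2: By the inverse law of cosines on triangle RBV: cos(∠RBV) = (3.11² + 6² − 6²) / (2·3.11·6) = 9.65/37.27 = 0.2588, so ∠RBV = 75°.

Therefore, the measure of angle ∠RBV = 75°.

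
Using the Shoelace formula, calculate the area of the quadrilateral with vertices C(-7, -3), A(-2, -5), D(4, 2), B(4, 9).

The Shoelace formula works by pairing each vertex with the next (cycling back to the first).
For each pair, compute x_i*y_(i+1) - x_(i+1)*y_i:
  (-7*-5 - -2*-3) = 29
  (-2*2 - 4*-5) = 16
  (4*9 - 4*2) = 28
  (4*-3 - -7*9) = 51
Taking half the absolute value of the total: Area = (1/2)(124) = 62.

62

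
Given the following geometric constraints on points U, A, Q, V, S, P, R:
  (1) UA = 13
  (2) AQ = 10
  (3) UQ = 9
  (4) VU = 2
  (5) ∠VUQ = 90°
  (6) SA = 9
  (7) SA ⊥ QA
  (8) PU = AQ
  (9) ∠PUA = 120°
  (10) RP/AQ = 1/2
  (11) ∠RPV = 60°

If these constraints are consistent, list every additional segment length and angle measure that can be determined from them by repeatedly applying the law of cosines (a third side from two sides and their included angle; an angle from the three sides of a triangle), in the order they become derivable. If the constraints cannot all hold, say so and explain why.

The constraints are consistent. Derivable facts, in order:
After 1 step:
- AP ≈ 19.97
- QS = √181
- QV = √85
- ∠AQU = 86.18°
- ∠AUQ = 50.13°
- ∠QAU = 43.69°
After 2 steps:
- ∠APU = 34.31°
- ∠AQS = 41.99°
- ∠ASQ = 48.01°
- ∠PAU = 25.69°
- ∠QVU = 77.47°
- ∠UQV = 12.53°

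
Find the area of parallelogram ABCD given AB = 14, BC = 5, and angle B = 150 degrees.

The area of a parallelogram equals the product of two adjacent sides times the sine of the included angle.
This is because the height equals 5 * sin(150°) = 5/2.
Area = 14 * 5/2 = 35

35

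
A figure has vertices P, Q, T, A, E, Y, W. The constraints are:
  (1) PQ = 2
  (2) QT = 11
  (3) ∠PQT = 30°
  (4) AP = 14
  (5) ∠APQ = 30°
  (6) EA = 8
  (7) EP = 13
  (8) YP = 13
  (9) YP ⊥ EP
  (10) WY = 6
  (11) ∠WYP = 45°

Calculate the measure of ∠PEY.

Step 1: By the law of cosines on triangle EPY: EY² = 13² + 13² − 2·13·13·cos(90°) = 338, so EY = 13·√2.
Step 2: By the inverse law of cosines on triangle PEY: cos(∠PEY) = (13² + (13·√2)² − 13²) / (2·13·13·√2) = 338/478 = 0.7071, so ∠PEY = 45°.

Therefore, the measure of angle ∠PEY = 45°.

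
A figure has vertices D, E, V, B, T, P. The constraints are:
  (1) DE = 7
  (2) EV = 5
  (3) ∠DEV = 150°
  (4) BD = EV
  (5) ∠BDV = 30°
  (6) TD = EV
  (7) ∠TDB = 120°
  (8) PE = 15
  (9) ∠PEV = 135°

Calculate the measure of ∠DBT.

From the given relations: BD = EV = 5; TD = EV = 5.
Step 1: By the law of cosines on triangle BDT: BT² = 5² + 5² − 2·5·5·cos(120°) = 75, so BT = 5·√3.
Step 2: By the inverse law of cosines on triangle DBT: cos(∠DBT) = (5² + (5·√3)² − 5²) / (2·5·5·√3) = 75/86.6 = 0.866, so ∠DBT = 30°.

Therefore, the measure of angle ∠DBT = 30°.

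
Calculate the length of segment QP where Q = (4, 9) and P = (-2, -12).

d = sqrt((-6)^2 + (-21)^2) = sqrt(477) = 3*sqrt(53)

3*sqrt(53)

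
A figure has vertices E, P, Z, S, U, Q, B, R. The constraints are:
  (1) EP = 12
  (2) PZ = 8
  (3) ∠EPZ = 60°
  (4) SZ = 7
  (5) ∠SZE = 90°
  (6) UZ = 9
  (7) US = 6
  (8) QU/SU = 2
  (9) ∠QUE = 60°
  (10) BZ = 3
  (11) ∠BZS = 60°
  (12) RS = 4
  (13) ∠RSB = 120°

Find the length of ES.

Step 1: By the law of cosines on triangle ZPE: ZE² = 8² + 12² − 2·8·12·cos(60°) = 112, so ZE = 4·√7.
Step 2: By the law of cosines on triangle EZS: ES² = (4·√7)² + 7² − 2·4·√7·7·cos(90°) = 161, so ES = √161.

Therefore, the length of ES = √161.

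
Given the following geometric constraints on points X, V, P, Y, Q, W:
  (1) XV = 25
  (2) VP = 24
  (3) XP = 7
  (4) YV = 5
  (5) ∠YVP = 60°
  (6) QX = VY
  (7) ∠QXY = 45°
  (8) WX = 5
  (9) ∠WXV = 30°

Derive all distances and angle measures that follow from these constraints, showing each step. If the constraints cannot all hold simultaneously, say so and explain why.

The constraints are consistent.

From the given relations:
  QX = VY = 5

Step 1: From VX = 25, XW = 5, and ∠VXW = 30°, by the law of cosines:
  VW² = VX² + XW² - 2·VX·XW·cos(30°) = 625 + 25 - 216.5 = 433.5
  VW ≈ 20.82

Step 2: From PV = 24, VY = 5, and ∠PVY = 60°, by the law of cosines:
  PY² = PV² + VY² - 2·PV·VY·cos(60°) = 576 + 25 - 120 = 481
  PY ≈ 21.93

Step 3: From XP = 7, XV = 25, PV = 24, by the inverse law of cosines:
  cos(∠PXV) = (XP² + XV² - PV²) / (2·XP·XV)
  ∠PXV = 73.74°

Step 4: From VP = 24, VX = 25, PX = 7, by the inverse law of cosines:
  cos(∠PVX) = (VP² + VX² - PX²) / (2·VP·VX)
  ∠PVX = 16.26°

Step 5: From PV = 24, PX = 7, VX = 25, by the inverse law of cosines:
  cos(∠VPX) = (PV² + PX² - VX²) / (2·PV·PX)
  ∠VPX = 90°

Step 6: From VW = 20.82, VX = 25, WX = 5, by the inverse law of cosines:
  cos(∠WVX) = (VW² + VX² - WX²) / (2·VW·VX)
  ∠WVX = 6.9°

Step 7: From PV = 24, PY = 21.93, VY = 5, by the inverse law of cosines:
  cos(∠VPY) = (PV² + PY² - VY²) / (2·PV·PY)
  ∠VPY = 11.39°

Step 8: From YP = 21.93, YV = 5, PV = 24, by the inverse law of cosines:
  cos(∠PYV) = (YP² + YV² - PV²) / (2·YP·YV)
  ∠PYV = 108.61°

Step 9: From WV = 20.82, WX = 5, VX = 25, by the inverse law of cosines:
  cos(∠VWX) = (WV² + WX² - VX²) / (2·WV·WX)
  ∠VWX = 143.1°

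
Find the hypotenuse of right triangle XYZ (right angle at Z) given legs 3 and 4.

In a right triangle, the square of the hypotenuse equals the sum of the squares of the two legs.
The legs are 3 and 4, so the hypotenuse = sqrt(9 + 16) = sqrt(25) = 5.

5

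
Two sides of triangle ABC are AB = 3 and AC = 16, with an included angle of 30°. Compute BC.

By the law of cosines: BC^2 = AB^2 + AC^2 - 2*AB*AC*cos(A)
BC^2 = 3^2 + 16^2 - 2*3*16*cos(30°)
BC^2 = 9 + 256 - 96*(sqrt(3)/2)
BC^2 = 265 - 48*sqrt(3)
BC = sqrt(265 - 48*sqrt(3))

sqrt(265 - 48*sqrt(3))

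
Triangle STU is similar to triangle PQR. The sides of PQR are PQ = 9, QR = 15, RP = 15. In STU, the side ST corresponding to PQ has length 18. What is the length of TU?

Similar triangles have proportional sides. Setting up the proportion:
ST / PQ = TU / QR
18 / 9 = TU / 15
TU = 15 * 18 / 9 = 30.

30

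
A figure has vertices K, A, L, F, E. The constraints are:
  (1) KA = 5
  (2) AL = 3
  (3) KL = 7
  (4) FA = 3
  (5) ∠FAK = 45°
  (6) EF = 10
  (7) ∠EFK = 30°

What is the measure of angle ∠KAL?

Step 1: By the inverse law of cosines on triangle KAL: cos(∠KAL) = (5² + 3² − 7²) / (2·5·3) = -15/30 = -0.5, so ∠KAL = 120°.

Therefore, the measure of angle ∠KAL = 120°.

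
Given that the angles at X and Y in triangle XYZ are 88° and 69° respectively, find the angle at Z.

angle Z = 180 - 88 - 69 = 23 degrees.

23 degrees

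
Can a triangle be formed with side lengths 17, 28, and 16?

Yes.
The triangle inequality requires that the sum of any two sides exceeds the third.
Here 16 + 17 = 33 > 28, so the condition is met.

Yes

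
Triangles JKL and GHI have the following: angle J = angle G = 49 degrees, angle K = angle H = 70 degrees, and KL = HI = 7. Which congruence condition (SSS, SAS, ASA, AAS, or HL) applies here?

The given information provides:
angle J = angle G = 49 degrees, angle K = angle H = 70 degrees, and KL = HI = 7
This matches the AAS congruence theorem.
Two pairs of corresponding angles and a non-included side are equal (Angle-Angle-Side).

AAS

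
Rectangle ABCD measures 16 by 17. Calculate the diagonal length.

Using the Pythagorean theorem:
d² = 16² + 17² = 256 + 289 = 545
d = sqrt(545)

sqrt(545)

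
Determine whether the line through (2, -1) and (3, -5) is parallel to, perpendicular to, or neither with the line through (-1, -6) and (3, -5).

Slope of line 1: m1 = (-5 - -1)/(3 - 2) = -4/1 = -4
Slope of line 2: m2 = (-5 - -6)/(3 - -1) = 1/4 = 1/4
m1 * m2 = -1, so perpendicular.

Perpendicular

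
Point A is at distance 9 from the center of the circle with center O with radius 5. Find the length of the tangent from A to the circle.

tangent = √(d² - r²) = √(9² - 5²) = √(81 - 25) = √56 = 2*sqrt(14)

2*sqrt(14)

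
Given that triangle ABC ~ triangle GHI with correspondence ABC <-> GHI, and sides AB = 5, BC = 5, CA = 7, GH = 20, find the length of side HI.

Since the triangles are similar, the ratio of corresponding sides is constant.
Scale factor k = GH / AB = 20 / 5 = 4
HI = k * BC = 4 * 5 = 20

20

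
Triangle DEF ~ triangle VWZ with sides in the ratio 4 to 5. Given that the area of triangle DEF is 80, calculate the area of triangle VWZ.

For similar figures, the area ratio equals the square of the side ratio.
Side ratio (DEF to VWZ) = 4:5, so area ratio = 4^2:5^2 = 16:25.
If the area of DEF is 80, then the area of VWZ = 80 * (25/16) = 125.

125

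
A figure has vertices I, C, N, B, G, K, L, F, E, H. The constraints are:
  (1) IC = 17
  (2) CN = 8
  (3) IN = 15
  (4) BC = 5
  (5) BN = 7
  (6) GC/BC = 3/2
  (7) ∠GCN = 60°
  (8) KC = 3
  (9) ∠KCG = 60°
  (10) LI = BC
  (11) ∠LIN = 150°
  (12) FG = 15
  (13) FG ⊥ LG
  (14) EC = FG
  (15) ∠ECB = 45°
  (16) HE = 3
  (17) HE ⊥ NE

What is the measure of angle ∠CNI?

Step 1: By the inverse law of cosines on triangle CNI: cos(∠CNI) = (8² + 15² − 17²) / (2·8·15) = 0/240 = 0, so ∠CNI = 90°.

Therefore, the measure of angle ∠CNI = 90°.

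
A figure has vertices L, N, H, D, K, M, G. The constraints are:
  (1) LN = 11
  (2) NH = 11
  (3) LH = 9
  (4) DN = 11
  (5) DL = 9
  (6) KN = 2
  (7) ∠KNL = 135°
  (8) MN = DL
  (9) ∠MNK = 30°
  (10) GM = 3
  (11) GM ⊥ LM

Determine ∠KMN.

From the given relations: MN = DL = 9.
Step 1: By the law of cosines on triangle MNK: MK² = 9² + 2² − 2·9·2·cos(30°) = 53.82, so MK ≈ 7.34.
Step 2: By the inverse law of cosines on triangle KMN: cos(∠KMN) = (7.34² + 9² − 2²) / (2·7.34·9) = 130.82/132.06 = 0.9907, so ∠KMN = 7.83°.

Therefore, the measure of angle ∠KMN = 7.83°.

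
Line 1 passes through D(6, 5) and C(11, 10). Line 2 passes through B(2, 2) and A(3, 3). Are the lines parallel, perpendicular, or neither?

Slope of line 1: m1 = (10 - 5)/(11 - 6) = 5/5 = 1
Slope of line 2: m2 = (3 - 2)/(3 - 2) = 1/1 = 1
m1 = m2, so the lines are parallel.

Parallel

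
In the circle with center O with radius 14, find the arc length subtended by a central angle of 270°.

Arc length = 2π(14)(3/4) = 21*pi

21*pi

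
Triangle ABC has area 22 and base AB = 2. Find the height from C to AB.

Rearranging the area formula Area = (1/2) * base * height:
height = 2 * Area / base = 2 * 22 / 2 = 22.

22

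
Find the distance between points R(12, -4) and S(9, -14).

d = sqrt((-3)^2 + (-10)^2) = sqrt(109)

sqrt(109)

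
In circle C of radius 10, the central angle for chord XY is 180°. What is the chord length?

Chord = 2(10) sin(90°) = 20

20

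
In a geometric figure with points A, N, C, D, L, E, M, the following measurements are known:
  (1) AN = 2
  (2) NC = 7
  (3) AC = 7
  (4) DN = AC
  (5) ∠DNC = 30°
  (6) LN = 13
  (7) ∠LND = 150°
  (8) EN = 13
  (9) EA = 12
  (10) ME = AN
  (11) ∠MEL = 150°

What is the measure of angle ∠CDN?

From the given relations: DN = AC = 7.
Step 1: By the law of cosines on triangle DNC: DC² = 7² + 7² − 2·7·7·cos(30°) = 13.13, so DC ≈ 3.62.
Step 2: By the inverse law of cosines on triangle CDN: cos(∠CDN) = (3.62² + 7² − 7²) / (2·3.62·7) = 13.13/50.73 = 0.2588, so ∠CDN = 75°.

Therefore, the measure of angle ∠CDN = 75°.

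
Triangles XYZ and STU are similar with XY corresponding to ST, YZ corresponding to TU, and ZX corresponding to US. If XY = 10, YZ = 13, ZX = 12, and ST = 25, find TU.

k = 25/10 = 5/2. TU = 5/2 * 13 = 65/2.

65/2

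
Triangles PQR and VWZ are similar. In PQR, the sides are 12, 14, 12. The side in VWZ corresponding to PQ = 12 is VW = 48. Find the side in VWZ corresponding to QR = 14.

Similar triangles have proportional sides. Setting up the proportion:
VW / PQ = WZ / QR
48 / 12 = WZ / 14
WZ = 14 * 48 / 12 = 56.

56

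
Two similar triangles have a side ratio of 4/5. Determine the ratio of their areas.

The ratio of areas of similar triangles equals the square of the side ratio.
Side ratio = 4:5
Area ratio = (4/5)^2 = 16/25 = 16:25

16:25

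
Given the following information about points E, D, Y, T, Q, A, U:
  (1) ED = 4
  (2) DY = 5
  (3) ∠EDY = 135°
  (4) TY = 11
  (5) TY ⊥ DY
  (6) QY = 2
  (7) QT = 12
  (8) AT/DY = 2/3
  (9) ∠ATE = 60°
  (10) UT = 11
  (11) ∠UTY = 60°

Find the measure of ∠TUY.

Step 1: By the law of cosines on triangle UTY: UY² = 11² + 11² − 2·11·11·cos(60°) = 121, so UY = 11.
Step 2: By the inverse law of cosines on triangle TUY: cos(∠TUY) = (11² + 11² − 11²) / (2·11·11) = 121/242 = 0.5, so ∠TUY = 60°.

Therefore, the measure of angle ∠TUY = 60°.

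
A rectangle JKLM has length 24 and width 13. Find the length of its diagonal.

d = sqrt(24^2 + 13^2) = sqrt(745)

sqrt(745)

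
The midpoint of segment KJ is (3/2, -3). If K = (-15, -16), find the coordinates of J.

Using the midpoint formula: M = ((x1 + x2)/2, (y1 + y2)/2)
We know M = (3/2, -3) and K = (-15, -16)
For x: 3/2 = (-15 + x2)/2, so x2 = 2*3/2 - -15 = 18
For y: -3 = (-16 + y2)/2, so y2 = 2*-3 - -16 = 10
J = (18, 10)

(18, 10)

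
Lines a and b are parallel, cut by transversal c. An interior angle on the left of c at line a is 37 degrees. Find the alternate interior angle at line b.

Alternate interior angles are equal: 37 degrees.

37 degrees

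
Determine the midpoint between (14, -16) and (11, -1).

The midpoint is the point halfway along the segment.
Move half the horizontal distance: 14 + (11 - 14)/2 = 14 + -3/2 = 25/2
Move half the vertical distance: -16 + (-1 - -16)/2 = -16 + 15/2 = -17/2
Midpoint = (25/2, -17/2)

(25/2, -17/2)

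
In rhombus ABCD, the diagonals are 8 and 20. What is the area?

Area = (8 * 20) / 2 = 160 / 2 = 80

80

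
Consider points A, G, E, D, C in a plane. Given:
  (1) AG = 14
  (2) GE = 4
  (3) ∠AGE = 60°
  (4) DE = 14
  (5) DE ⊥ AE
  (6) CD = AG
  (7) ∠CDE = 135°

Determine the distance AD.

Step 1: By the law of cosines on triangle EGA: EA² = 4² + 14² − 2·4·14·cos(60°) = 156, so EA = 2·√39.
Step 2: By the law of cosines on triangle AED: AD² = (2·√39)² + 14² − 2·2·√39·14·cos(90°) = 352, so AD = 4·√22.

Therefore, the length of AD = 4·√22.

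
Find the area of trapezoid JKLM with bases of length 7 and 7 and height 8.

Area of a trapezoid = (base1 + base2) * height / 2
Area = (7 + 7) * 8 / 2
Area = 14 * 8 / 2
Area = 112 / 2
Area = 56

56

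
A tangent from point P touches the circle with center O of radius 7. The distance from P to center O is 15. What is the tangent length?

Let T be the point of tangency. Then OT ⊥ PT (radius ⊥ tangent).
In right triangle OTP: OP² = OT² + PT²
15² = 7² + PT²
PT² = 176, PT = 4*sqrt(11)

4*sqrt(11)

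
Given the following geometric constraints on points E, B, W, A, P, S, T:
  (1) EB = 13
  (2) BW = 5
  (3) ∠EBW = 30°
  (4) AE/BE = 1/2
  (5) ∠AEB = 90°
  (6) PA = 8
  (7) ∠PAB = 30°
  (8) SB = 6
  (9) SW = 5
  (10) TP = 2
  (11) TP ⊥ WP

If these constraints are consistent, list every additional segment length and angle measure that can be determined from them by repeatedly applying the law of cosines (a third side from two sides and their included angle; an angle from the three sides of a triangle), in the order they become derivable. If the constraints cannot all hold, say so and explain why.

The constraints are consistent. Derivable facts, in order:
After 1 step:
- BA ≈ 14.53
- EW ≈ 9.02
- ∠BSW = 53.13°
- ∠BWS = 73.74°
- ∠SBW = 53.13°
After 2 steps:
- BP ≈ 8.59
- ∠ABE = 26.57°
- ∠BAE = 63.43°
- ∠BEW = 16.09°
- ∠BWE = 133.91°
After 3 steps:
- ∠ABP = 27.74°
- ∠APB = 122.26°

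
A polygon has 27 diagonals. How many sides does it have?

Using d = n(n - 3)/2, we solve 27 = n(n - 3)/2.
So n(n - 3) = 54.
Testing n = 9: 9 * 6 = 54 = 54. Correct.
The polygon has 9 sides.

9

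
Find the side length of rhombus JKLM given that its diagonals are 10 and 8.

Half-diagonals are 5 and 4. side = sqrt(5^2 + 4^2) = sqrt(41)

sqrt(41)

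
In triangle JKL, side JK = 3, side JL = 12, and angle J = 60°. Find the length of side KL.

By the law of cosines: KL^2 = JK^2 + JL^2 - 2*JK*JL*cos(J)
KL^2 = 3^2 + 12^2 - 2*3*12*cos(60°)
KL^2 = 9 + 144 - 72*(1/2)
KL^2 = 117
KL = 3*sqrt(13)

3*sqrt(13)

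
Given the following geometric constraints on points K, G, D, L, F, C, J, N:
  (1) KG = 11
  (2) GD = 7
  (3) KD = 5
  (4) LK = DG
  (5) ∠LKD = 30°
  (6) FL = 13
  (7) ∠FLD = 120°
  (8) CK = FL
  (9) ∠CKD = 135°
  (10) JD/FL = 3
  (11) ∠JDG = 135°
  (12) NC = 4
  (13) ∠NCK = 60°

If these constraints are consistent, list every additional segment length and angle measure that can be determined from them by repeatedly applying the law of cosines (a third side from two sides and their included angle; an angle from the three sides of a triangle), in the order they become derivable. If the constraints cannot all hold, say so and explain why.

The constraints are consistent. Derivable facts, in order:
After 1 step:
- DC ≈ 16.91
- DL ≈ 3.66
- GJ ≈ 44.23
- KN = √133
- ∠DGK = 19.69°
- ∠DKG = 28.14°
- ∠GDK = 132.18°
After 2 steps:
- DF ≈ 15.16
- ∠CDK = 32.93°
- ∠CKN = 17.48°
- ∠CNK = 102.52°
- ∠DCK = 12.07°
- ∠DGJ = 38.57°
- ∠DJG = 6.43°
- ∠DLK = 43.12°
- ∠KDL = 106.88°
After 3 steps:
- ∠DFL = 12.06°
- ∠FDL = 47.94°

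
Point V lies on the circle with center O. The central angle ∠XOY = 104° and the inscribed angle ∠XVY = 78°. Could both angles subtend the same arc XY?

By the inscribed angle theorem, the inscribed angle for a central angle of 104° should be 104° / 2 = 52°.
The given inscribed angle is 78°, which does not equal 52°.
Therefore, no, they do not correspond to the same arc.

No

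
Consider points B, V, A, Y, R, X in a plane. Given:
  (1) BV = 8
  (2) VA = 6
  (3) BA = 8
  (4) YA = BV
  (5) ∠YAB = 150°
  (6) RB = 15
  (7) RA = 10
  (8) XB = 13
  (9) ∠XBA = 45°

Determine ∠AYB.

From the given relations: YA = BV = 8.
Step 1: By the law of cosines on triangle YAB: YB² = 8² + 8² − 2·8·8·cos(150°) = 238.85, so YB ≈ 15.45.
Step 2: By the inverse law of cosines on triangle AYB: cos(∠AYB) = (8² + 15.45² − 8²) / (2·8·15.45) = 238.85/247.28 = 0.9659, so ∠AYB = 15°.

Therefore, the measure of angle ∠AYB = 15°.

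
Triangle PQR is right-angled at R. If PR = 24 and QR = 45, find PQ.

By the Pythagorean theorem: PQ^2 = PR^2 + QR^2
PQ^2 = 24^2 + 45^2 = 576 + 2025 = 2601
PQ = sqrt(2601) = 51

51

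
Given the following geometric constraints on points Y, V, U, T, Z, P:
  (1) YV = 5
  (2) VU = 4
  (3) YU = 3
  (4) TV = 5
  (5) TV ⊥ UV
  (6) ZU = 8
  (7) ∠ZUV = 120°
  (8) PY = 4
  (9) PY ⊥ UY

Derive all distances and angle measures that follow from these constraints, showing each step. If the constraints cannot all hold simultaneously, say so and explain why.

The constraints are consistent.

Step 1: From VU = 4, UZ = 8, and ∠VUZ = 120°, by the law of cosines:
  VZ² = VU² + UZ² - 2·VU·UZ·cos(120°) = 16 + 64 + 32 = 112
  VZ = 4·√7

Step 2: From UV = 4, VT = 5, and ∠UVT = 90°, by the law of cosines:
  UT² = UV² + VT² - 2·UV·VT·cos(90°) = 16 + 25 - 0 = 41
  UT = √41

Step 3: From UY = 3, YP = 4, and ∠UYP = 90°, by the law of cosines:
  UP² = UY² + YP² - 2·UY·YP·cos(90°) = 9 + 16 - 0 = 25
  UP = 5

Step 4: From YU = 3, YV = 5, UV = 4, by the inverse law of cosines:
  cos(∠UYV) = (YU² + YV² - UV²) / (2·YU·YV)
  ∠UYV = 53.13°

Step 5: From VU = 4, VY = 5, UY = 3, by the inverse law of cosines:
  cos(∠UVY) = (VU² + VY² - UY²) / (2·VU·VY)
  ∠UVY = 36.87°

Step 6: From UV = 4, UY = 3, VY = 5, by the inverse law of cosines:
  cos(∠VUY) = (UV² + UY² - VY²) / (2·UV·UY)
  ∠VUY = 90°

Step 7: From VU = 4, VZ = 4·√7, UZ = 8, by the inverse law of cosines:
  cos(∠UVZ) = (VU² + VZ² - UZ²) / (2·VU·VZ)
  ∠UVZ = 40.89°

Step 8: From UP = 5, UY = 3, PY = 4, by the inverse law of cosines:
  cos(∠PUY) = (UP² + UY² - PY²) / (2·UP·UY)
  ∠PUY = 53.13°

Step 9: From UT = √41, UV = 4, TV = 5, by the inverse law of cosines:
  cos(∠TUV) = (UT² + UV² - TV²) / (2·UT·UV)
  ∠TUV = 51.34°

Step 10: From TU = √41, TV = 5, UV = 4, by the inverse law of cosines:
  cos(∠UTV) = (TU² + TV² - UV²) / (2·TU·TV)
  ∠UTV = 38.66°

Step 11: From ZU = 8, ZV = 4·√7, UV = 4, by the inverse law of cosines:
  cos(∠UZV) = (ZU² + ZV² - UV²) / (2·ZU·ZV)
  ∠UZV = 19.11°

Step 12: From PU = 5, PY = 4, UY = 3, by the inverse law of cosines:
  cos(∠UPY) = (PU² + PY² - UY²) / (2·PU·PY)
  ∠UPY = 36.87°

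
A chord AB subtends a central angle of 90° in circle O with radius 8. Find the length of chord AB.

Chord = 2(8) sin(45°) = 8*sqrt(2)

8*sqrt(2)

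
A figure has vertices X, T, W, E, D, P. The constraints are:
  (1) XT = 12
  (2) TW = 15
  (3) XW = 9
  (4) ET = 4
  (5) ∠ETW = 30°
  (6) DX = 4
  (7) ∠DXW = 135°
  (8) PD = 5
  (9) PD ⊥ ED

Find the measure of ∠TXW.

Step 1: By the inverse law of cosines on triangle TXW: cos(∠TXW) = (12² + 9² − 15²) / (2·12·9) = 0/216 = 0, so ∠TXW = 90°.

Therefore, the measure of angle ∠TXW = 90°.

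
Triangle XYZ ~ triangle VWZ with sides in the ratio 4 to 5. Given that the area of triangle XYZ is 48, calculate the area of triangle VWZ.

Area ratio = (4/5)^2 = 16/25. Area of VWZ = 48 * 25/16 = 75.

75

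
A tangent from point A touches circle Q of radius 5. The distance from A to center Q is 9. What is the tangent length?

Let T be the point of tangency. Then QT ⊥ AT (radius ⊥ tangent).
In right triangle QTA: QA² = QT² + AT²
9² = 5² + AT²
AT² = 56, AT = 2*sqrt(14)

2*sqrt(14)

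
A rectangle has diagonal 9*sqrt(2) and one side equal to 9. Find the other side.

The diagonal of a rectangle forms a right triangle with the two sides.
Rearranging the Pythagorean theorem: missing side = sqrt(d^2 - known^2).
= sqrt(162 - 81) = sqrt(81) = 9.

9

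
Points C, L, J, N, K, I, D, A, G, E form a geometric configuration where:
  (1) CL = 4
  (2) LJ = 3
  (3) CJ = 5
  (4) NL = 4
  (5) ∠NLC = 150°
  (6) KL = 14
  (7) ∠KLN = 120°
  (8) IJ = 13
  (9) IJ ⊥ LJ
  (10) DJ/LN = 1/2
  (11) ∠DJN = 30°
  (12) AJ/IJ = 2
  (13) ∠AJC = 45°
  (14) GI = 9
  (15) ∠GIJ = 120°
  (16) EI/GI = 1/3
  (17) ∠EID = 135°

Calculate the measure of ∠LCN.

Step 1: By the law of cosines on triangle CLN: CN² = 4² + 4² − 2·4·4·cos(150°) = 59.71, so CN ≈ 7.73.
Step 2: By the inverse law of cosines on triangle LCN: cos(∠LCN) = (4² + 7.73² − 4²) / (2·4·7.73) = 59.71/61.82 = 0.9659, so ∠LCN = 15°.

Therefore, the measure of angle ∠LCN = 15°.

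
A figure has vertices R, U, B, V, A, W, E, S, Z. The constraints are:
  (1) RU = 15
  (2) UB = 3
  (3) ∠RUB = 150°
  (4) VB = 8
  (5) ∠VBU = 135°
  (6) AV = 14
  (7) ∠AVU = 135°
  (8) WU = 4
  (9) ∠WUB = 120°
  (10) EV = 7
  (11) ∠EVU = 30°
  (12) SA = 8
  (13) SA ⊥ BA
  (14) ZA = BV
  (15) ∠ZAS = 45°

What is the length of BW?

Step 1: By the law of cosines on triangle BUW: BW² = 3² + 4² − 2·3·4·cos(120°) = 37, so BW = √37.

Therefore, the length of BW = √37.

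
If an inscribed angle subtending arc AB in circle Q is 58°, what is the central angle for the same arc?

By the inscribed angle theorem, the central angle is twice the inscribed angle.
Central angle = 2 × 58° = 116°

116°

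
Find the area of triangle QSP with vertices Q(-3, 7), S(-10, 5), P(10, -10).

Using the Shoelace formula for a triangle:
Area = (1/2)|x0(y1 - y2) + x1(y2 - y0) + x2(y0 - y1)|
Area = (1/2)|-3(5 - -10) + -10(-10 - 7) + 10(7 - 5)|
Area = (1/2)|-45 + 170 + 20|
Area = (1/2)|145|
Area = (1/2)(145)
Area = 145/2

145/2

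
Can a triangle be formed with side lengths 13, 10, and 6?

Check all three triangle inequalities:
13 + 10 = 23 > 6 ✓
13 + 6 = 19 > 10 ✓
10 + 6 = 16 > 13 ✓
All conditions hold, so these sides form a valid triangle.

Yes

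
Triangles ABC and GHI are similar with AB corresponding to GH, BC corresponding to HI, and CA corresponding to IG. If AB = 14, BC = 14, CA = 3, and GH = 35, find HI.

k = 35/14 = 5/2. HI = 5/2 * 14 = 35.

35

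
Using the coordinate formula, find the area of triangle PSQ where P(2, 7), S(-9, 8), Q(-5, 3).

Using the Shoelace formula for a triangle:
Area = (1/2)|x0(y1 - y2) + x1(y2 - y0) + x2(y0 - y1)|
Area = (1/2)|2(8 - 3) + -9(3 - 7) + -5(7 - 8)|
Area = (1/2)|10 + 36 + 5|
Area = (1/2)|51|
Area = (1/2)(51)
Area = 51/2

51/2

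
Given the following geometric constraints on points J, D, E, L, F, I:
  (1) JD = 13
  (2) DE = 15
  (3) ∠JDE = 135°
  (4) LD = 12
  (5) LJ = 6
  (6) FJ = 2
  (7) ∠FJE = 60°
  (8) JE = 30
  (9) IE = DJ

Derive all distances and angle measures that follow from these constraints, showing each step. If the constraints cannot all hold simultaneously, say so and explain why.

These constraints are not satisfiable: (1), (2) and (3) already determine JE: by the law of cosines JE² = 13² + 15² − 2·13·15·cos(135°) = 669.77, so JE ≈ 25.88, which contradicts (8) JE = 30. No planar figure meets all of them, so nothing further can be derived.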